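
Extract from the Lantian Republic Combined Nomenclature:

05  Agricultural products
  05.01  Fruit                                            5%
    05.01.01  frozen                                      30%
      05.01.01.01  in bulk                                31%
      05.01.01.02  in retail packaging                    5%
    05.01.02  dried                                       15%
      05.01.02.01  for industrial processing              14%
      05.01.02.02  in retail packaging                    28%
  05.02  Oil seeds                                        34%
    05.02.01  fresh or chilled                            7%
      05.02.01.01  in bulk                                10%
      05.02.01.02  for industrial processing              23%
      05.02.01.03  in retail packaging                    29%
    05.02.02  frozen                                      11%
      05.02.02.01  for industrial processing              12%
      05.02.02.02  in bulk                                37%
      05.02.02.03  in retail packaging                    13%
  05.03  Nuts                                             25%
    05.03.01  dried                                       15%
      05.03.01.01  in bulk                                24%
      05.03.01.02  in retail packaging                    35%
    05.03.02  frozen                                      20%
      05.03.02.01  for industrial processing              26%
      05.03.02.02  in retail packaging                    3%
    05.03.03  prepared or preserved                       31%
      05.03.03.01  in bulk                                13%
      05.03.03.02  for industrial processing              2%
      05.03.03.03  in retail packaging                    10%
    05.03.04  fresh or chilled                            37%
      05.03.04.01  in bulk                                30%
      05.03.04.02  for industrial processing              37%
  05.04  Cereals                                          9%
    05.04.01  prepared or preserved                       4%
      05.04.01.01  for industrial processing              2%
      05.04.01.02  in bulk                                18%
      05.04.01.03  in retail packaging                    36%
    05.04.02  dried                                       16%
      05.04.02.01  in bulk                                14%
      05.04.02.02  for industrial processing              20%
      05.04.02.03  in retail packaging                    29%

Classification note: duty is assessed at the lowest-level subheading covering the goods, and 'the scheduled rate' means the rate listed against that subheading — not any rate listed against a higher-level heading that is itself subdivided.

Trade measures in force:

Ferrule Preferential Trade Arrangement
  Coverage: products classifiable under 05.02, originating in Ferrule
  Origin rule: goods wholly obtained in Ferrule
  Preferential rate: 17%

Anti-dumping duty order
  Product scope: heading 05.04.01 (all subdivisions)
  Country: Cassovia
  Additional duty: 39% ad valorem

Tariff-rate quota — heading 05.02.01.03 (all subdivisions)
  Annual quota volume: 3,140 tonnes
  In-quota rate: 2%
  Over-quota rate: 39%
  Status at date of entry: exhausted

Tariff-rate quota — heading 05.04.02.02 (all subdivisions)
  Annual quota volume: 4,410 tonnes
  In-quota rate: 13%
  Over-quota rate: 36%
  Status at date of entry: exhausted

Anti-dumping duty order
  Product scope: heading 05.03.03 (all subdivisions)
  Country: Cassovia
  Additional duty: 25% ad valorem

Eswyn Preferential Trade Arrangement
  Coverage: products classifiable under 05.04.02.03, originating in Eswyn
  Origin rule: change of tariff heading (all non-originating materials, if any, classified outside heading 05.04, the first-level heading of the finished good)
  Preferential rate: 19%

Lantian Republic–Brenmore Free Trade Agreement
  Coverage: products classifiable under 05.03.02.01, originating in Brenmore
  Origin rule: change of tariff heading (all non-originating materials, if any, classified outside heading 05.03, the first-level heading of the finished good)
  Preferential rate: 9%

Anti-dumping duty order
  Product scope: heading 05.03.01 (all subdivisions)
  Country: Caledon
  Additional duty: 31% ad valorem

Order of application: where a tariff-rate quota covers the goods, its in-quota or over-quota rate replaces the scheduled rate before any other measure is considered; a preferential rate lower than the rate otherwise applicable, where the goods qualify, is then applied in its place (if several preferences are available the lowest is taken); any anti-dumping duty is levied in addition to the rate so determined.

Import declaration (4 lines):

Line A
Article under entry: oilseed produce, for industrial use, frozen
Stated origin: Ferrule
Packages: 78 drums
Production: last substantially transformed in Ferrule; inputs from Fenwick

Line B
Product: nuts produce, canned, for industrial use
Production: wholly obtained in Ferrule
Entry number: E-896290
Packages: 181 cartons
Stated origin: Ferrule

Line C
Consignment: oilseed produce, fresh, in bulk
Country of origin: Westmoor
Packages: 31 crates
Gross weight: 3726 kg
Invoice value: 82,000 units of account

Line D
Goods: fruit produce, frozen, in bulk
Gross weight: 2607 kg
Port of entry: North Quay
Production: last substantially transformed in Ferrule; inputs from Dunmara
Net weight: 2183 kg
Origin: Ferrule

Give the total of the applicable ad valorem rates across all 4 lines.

55%

Line A: oilseed → 05.02; frozen → 05.02.02; for industrial use → 05.02.02.01. Scheduled 12%. Ferrule agreement on 05.02: not wholly obtained. → 12%.
Line B: nuts → 05.03; canned → 05.03.03; for industrial use → 05.03.03.02. Scheduled 2%. Ferrule agreement on 05.02: 05.03.03.02 not covered. → 2%.
Line C: oilseed → 05.02; fresh → 05.02.01; in bulk → 05.02.01.01. Scheduled 10%. No special measure applies. → 10%.
Line D: fruit → 05.01; frozen → 05.01.01; in bulk → 05.01.01.01. Scheduled 31%. Ferrule agreement on 05.02: 05.01.01.01 not covered. → 31%.
Sum: 12% + 2% + 10% + 31% = 55%.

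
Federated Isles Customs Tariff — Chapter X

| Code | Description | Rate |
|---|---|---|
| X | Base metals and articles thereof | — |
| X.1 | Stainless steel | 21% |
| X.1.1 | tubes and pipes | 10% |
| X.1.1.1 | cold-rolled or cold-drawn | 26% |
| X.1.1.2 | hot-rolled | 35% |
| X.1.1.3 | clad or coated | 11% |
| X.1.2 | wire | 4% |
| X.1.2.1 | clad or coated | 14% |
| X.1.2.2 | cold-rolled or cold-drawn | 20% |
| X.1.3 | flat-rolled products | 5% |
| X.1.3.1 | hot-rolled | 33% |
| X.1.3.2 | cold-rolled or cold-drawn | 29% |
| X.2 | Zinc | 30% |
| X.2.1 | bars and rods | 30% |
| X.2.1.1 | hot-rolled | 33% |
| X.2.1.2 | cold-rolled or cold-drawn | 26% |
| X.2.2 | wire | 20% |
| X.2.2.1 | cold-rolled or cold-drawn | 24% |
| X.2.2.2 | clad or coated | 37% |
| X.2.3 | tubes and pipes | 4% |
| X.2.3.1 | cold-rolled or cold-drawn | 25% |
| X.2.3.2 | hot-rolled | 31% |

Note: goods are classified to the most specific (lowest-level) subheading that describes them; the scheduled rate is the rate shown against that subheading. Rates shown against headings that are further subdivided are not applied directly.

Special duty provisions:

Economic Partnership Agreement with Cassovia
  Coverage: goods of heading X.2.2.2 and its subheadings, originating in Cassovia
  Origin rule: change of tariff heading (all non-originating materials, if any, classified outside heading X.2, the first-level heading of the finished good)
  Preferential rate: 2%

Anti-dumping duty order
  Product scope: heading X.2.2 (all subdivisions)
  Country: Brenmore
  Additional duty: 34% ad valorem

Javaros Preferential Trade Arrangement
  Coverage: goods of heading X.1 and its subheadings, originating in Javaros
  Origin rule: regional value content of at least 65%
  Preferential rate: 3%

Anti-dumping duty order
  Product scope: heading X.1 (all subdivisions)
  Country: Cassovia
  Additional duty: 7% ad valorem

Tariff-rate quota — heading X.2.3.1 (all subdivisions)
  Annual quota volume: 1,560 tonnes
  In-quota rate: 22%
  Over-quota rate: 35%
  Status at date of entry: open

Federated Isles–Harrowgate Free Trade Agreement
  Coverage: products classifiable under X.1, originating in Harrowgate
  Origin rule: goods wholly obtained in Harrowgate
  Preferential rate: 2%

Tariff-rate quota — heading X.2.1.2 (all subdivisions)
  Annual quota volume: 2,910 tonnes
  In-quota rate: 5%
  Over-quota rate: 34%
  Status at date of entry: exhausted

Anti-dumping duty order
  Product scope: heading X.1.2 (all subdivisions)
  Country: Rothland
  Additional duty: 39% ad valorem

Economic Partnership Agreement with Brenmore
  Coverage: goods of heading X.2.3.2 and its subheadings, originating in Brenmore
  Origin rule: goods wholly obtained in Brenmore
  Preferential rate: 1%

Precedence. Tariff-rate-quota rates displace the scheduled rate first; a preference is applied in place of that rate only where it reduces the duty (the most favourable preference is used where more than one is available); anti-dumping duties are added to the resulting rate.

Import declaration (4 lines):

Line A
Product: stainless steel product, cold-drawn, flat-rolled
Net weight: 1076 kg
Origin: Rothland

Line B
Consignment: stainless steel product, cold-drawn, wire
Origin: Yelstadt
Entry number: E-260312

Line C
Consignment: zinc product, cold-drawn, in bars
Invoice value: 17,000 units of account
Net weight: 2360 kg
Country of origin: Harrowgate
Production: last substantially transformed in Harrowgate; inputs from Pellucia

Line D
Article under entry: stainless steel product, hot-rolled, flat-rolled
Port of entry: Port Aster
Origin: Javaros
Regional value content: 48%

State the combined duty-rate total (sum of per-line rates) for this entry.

Line A: stainless steel → X.1; flat-rolled → X.1.3; cold-drawn → X.1.3.2. Scheduled 29%. No special measure applies. → 29%.
Line B: stainless steel → X.1; wire → X.1.2; cold-drawn → X.1.2.2. Scheduled 20%. No special measure applies. → 20%.
Line C: zinc → X.2; in bars → X.2.1; cold-drawn → X.2.1.2. Scheduled 26%. quota on X.2.1.2 exhausted → over-quota 34%; Harrowgate agreement on X.1: X.2.1.2 not covered. → 34%.
Line D: stainless steel → X.1; flat-rolled → X.1.3; hot-rolled → X.1.3.1. Scheduled 33%. Javaros agreement on X.1: RVC < 65%. → 33%.
Sum: 29% + 20% + 34% + 33% = 116%.

116%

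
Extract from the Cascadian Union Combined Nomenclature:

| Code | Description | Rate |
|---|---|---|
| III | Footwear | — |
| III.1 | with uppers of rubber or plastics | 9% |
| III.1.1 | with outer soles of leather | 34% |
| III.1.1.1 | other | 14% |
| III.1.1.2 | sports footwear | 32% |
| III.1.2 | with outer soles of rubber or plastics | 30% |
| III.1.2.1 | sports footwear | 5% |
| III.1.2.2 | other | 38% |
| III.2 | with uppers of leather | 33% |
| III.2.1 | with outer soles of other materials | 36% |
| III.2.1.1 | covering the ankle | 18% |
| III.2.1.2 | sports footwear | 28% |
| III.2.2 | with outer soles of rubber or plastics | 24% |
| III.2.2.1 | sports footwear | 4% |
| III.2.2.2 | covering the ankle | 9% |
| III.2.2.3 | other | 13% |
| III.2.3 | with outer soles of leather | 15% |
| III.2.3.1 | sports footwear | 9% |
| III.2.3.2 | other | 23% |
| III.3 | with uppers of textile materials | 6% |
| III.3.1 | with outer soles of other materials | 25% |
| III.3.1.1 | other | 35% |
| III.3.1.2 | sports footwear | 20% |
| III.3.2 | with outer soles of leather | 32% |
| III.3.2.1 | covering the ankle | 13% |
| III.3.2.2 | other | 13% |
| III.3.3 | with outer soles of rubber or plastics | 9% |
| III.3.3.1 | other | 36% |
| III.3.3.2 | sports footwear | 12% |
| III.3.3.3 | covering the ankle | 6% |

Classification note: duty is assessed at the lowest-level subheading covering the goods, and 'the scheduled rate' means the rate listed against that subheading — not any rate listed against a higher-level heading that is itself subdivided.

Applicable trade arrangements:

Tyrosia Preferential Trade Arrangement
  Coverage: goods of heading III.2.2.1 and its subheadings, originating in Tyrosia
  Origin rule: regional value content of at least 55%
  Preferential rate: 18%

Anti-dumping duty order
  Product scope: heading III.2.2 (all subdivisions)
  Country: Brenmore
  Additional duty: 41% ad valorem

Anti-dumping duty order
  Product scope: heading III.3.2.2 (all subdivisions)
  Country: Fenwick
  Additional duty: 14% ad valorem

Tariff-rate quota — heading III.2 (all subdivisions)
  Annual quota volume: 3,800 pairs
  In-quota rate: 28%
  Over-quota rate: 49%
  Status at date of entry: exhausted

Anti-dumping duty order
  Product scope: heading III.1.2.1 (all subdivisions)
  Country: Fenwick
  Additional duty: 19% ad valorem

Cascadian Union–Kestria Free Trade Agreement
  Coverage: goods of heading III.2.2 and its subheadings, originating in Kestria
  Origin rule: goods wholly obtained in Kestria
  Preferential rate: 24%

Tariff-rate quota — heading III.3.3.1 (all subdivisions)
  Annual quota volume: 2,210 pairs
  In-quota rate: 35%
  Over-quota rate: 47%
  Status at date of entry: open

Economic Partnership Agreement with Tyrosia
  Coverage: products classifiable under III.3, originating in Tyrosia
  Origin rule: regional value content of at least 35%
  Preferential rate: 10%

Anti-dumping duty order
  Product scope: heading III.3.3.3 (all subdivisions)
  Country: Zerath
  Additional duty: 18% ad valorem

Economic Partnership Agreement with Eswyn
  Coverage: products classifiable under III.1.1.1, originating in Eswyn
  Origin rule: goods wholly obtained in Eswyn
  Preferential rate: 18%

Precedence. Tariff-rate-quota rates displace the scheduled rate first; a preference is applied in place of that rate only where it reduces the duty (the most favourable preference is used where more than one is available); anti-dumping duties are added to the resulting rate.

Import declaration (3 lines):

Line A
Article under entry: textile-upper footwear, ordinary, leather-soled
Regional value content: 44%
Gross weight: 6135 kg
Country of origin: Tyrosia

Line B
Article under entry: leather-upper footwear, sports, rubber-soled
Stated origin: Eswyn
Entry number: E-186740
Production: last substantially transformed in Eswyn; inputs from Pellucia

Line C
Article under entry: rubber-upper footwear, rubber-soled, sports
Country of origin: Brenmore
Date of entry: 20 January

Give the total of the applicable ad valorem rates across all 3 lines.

64%

Line A: textile-upper → III.3; leather-soled → III.3.2; ordinary → III.3.2.2. Scheduled 13%. Tyrosia agreement on III.2.2.1: III.3.2.2 not covered; Tyrosia agreement on III.3: RVC ≥ 35% → 10% available; preferential 10%. → 10%.
Line B: leather-upper → III.2; rubber-soled → III.2.2; sports → III.2.2.1. Scheduled 4%. quota on III.2 exhausted → over-quota 49%; Eswyn agreement on III.1.1.1: III.2.2.1 not covered. → 49%.
Line C: rubber-upper → III.1; rubber-soled → III.1.2; sports → III.1.2.1. Scheduled 5%. No special measure applies. → 5%.
Sum: 10% + 49% + 5% = 64%.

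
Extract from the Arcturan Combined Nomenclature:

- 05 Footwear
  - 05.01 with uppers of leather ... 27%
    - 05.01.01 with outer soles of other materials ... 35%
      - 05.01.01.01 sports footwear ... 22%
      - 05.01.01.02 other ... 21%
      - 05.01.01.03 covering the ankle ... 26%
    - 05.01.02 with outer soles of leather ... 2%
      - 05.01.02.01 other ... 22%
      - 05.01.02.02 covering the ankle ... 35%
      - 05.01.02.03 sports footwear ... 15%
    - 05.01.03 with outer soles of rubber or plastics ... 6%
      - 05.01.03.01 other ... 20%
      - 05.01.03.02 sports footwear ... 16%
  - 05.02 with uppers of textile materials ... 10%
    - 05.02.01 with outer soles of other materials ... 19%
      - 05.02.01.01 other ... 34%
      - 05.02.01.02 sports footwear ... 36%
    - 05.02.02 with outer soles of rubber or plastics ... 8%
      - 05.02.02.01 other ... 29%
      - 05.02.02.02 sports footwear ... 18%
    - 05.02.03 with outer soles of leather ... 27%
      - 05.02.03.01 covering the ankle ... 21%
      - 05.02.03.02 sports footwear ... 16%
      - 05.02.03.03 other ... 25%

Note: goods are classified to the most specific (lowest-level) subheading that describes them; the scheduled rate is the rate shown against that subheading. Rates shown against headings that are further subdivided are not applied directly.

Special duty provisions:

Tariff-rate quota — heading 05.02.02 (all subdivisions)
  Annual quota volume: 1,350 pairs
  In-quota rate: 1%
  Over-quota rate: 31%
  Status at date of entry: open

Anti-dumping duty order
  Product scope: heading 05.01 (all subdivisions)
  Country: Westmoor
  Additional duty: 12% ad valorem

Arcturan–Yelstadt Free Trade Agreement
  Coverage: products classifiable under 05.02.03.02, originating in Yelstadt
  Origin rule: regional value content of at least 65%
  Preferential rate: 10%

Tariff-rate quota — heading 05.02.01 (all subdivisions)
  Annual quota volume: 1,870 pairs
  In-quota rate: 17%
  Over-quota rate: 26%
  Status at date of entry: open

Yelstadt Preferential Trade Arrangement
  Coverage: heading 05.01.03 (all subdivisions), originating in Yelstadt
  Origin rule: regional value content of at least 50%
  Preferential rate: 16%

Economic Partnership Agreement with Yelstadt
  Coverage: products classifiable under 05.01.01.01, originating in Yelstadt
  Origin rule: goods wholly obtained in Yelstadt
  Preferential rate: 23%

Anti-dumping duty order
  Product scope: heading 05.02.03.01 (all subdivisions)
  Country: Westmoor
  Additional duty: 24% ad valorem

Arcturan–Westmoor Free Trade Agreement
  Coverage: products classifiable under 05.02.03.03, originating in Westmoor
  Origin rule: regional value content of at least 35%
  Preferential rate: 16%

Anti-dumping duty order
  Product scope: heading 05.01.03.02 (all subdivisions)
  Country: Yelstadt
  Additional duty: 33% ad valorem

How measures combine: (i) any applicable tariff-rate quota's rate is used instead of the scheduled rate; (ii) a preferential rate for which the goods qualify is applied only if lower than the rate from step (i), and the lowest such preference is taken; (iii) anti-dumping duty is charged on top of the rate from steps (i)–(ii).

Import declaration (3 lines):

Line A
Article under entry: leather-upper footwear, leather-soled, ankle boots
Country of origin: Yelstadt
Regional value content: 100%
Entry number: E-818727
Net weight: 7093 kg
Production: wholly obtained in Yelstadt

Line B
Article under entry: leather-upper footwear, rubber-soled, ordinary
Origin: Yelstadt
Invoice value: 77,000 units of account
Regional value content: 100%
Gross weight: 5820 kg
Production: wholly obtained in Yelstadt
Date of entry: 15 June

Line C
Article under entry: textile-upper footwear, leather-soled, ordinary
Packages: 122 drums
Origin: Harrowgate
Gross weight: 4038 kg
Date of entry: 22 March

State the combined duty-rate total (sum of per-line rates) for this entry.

76%

Line A: leather-upper → 05.01; leather-soled → 05.01.02; ankle boots → 05.01.02.02. Scheduled 35%. Yelstadt agreement on 05.02.03.02: 05.01.02.02 not covered; Yelstadt agreement on 05.01.03: 05.01.02.02 not covered; Yelstadt agreement on 05.01.01.01: 05.01.02.02 not covered. → 35%.
Line B: leather-upper → 05.01; rubber-soled → 05.01.03; ordinary → 05.01.03.01. Scheduled 20%. Yelstadt agreement on 05.02.03.02: 05.01.03.01 not covered; Yelstadt agreement on 05.01.03: RVC ≥ 50% → 16% available; Yelstadt agreement on 05.01.01.01: 05.01.03.01 not covered; preferential 16%. → 16%.
Line C: textile-upper → 05.02; leather-soled → 05.02.03; ordinary → 05.02.03.03. Scheduled 25%. No special measure applies. → 25%.
Sum: 35% + 16% + 25% = 76%.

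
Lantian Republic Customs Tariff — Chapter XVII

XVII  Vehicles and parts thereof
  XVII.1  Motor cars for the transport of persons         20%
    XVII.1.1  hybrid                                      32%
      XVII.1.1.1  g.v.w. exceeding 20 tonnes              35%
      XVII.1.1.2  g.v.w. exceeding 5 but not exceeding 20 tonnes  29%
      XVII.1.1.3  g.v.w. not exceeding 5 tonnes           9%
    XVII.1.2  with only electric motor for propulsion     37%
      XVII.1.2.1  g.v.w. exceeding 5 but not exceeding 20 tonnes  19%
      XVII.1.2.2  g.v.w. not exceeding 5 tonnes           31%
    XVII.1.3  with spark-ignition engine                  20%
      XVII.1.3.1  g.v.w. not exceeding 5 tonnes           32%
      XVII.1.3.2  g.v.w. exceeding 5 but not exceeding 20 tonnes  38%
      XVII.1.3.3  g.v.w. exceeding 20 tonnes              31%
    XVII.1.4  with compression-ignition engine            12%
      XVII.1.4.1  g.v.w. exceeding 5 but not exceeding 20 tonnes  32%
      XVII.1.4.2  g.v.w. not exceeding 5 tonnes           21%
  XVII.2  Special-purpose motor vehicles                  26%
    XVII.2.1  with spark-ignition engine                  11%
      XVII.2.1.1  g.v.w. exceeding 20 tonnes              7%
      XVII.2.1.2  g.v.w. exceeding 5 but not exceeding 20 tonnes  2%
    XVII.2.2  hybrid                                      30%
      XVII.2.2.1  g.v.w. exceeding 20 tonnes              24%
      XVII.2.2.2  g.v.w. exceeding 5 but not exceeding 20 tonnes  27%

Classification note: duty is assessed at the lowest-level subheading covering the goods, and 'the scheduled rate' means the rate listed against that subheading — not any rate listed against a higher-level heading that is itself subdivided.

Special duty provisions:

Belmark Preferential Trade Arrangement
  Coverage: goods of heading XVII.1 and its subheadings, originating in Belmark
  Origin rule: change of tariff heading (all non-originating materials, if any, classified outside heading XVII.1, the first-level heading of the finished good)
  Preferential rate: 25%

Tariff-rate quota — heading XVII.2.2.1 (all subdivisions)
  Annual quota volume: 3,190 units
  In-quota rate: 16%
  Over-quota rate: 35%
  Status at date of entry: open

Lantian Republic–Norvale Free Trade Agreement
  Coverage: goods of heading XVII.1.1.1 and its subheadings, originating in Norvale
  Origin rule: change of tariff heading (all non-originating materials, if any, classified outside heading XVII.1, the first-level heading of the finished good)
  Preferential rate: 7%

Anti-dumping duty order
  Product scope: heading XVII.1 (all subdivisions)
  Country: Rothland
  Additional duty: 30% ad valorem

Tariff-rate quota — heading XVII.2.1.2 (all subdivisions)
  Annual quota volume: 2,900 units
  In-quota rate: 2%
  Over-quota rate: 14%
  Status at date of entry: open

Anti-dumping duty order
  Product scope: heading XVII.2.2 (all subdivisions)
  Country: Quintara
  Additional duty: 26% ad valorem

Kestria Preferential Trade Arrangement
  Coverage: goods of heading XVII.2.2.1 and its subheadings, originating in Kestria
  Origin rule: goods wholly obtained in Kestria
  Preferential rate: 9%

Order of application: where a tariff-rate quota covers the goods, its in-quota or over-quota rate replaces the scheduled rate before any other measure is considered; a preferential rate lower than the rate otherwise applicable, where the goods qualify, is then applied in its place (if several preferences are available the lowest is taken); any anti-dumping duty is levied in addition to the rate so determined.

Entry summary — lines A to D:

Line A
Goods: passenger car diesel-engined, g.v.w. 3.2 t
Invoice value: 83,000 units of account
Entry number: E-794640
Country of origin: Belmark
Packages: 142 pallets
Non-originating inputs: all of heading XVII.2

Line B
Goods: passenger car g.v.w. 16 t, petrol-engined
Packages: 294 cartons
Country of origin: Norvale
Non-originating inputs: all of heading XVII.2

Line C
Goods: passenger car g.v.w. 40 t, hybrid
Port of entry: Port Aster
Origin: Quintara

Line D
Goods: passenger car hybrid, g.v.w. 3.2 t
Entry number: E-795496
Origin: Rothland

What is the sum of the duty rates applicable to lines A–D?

133%

Line A: passenger car → XVII.1; diesel-engined → XVII.1.4; g.v.w. 3.2 t → XVII.1.4.2. Scheduled 21%. Belmark agreement on XVII.1: CTH met → 25% available; preference 25% not lower than 21% → no reduction. → 21%.
Line B: passenger car → XVII.1; petrol-engined → XVII.1.3; g.v.w. 16 t → XVII.1.3.2. Scheduled 38%. Norvale agreement on XVII.1.1.1: XVII.1.3.2 not covered. → 38%.
Line C: passenger car → XVII.1; hybrid → XVII.1.1; g.v.w. 40 t → XVII.1.1.1. Scheduled 35%. No special measure applies. → 35%.
Line D: passenger car → XVII.1; hybrid → XVII.1.1; g.v.w. 3.2 t → XVII.1.1.3. Scheduled 9%. anti-dumping (Rothland, XVII.1): +30%; total 9% + 30% = 39%. → 39%.
Sum: 21% + 38% + 35% + 39% = 133%.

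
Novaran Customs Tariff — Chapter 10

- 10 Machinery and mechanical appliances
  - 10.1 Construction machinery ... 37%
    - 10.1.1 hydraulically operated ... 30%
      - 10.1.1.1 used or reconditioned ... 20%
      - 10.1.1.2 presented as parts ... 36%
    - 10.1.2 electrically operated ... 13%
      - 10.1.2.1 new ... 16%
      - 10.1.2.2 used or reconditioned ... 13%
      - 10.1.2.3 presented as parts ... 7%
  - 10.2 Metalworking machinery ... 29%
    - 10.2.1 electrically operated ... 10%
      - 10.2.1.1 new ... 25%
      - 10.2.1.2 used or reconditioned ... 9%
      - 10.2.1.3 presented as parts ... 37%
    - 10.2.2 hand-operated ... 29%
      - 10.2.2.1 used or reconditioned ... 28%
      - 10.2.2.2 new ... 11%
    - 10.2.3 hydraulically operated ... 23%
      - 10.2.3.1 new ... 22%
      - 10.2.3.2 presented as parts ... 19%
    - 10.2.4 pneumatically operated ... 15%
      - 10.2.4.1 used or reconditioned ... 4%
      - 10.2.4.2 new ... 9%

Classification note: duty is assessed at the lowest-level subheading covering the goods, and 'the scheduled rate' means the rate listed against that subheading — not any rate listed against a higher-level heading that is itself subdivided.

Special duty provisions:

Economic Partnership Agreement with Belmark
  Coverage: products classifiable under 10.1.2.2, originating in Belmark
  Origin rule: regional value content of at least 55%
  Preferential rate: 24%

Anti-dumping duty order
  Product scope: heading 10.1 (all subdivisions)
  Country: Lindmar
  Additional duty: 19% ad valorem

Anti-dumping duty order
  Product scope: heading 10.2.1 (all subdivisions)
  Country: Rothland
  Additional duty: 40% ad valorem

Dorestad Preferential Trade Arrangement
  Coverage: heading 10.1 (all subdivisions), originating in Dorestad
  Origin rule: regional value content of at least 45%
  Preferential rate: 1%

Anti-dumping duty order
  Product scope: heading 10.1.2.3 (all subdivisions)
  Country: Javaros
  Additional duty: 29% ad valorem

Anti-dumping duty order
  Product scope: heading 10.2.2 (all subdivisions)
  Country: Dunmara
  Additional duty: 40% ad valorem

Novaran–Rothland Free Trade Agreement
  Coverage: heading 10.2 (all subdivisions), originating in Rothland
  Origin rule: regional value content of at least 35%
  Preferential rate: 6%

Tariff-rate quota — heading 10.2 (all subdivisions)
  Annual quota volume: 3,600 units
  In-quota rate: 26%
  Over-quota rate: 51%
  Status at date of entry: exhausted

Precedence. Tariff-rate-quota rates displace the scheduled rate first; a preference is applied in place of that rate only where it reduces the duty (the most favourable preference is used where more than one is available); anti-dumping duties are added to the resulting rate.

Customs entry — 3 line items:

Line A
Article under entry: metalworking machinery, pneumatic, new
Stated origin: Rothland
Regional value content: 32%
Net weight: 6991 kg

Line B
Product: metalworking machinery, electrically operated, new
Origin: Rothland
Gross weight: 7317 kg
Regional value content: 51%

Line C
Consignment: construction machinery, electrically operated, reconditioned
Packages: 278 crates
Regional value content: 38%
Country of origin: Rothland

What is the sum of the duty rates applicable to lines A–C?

Line A: metalworking → 10.2; pneumatic → 10.2.4; new → 10.2.4.2. Scheduled 9%. quota on 10.2 exhausted → over-quota 51%; Rothland agreement on 10.2: RVC < 35%. → 51%.
Line B: metalworking → 10.2; electrically operated → 10.2.1; new → 10.2.1.1. Scheduled 25%. quota on 10.2 exhausted → over-quota 51%; Rothland agreement on 10.2: RVC ≥ 35% → 6% available; preferential 6%; anti-dumping (Rothland, 10.2.1): +40%; total 6% + 40% = 46%. → 46%.
Line C: construction → 10.1; electrically operated → 10.1.2; reconditioned → 10.1.2.2. Scheduled 13%. Rothland agreement on 10.2: 10.1.2.2 not covered. → 13%.
Sum: 51% + 46% + 13% = 110%.

110%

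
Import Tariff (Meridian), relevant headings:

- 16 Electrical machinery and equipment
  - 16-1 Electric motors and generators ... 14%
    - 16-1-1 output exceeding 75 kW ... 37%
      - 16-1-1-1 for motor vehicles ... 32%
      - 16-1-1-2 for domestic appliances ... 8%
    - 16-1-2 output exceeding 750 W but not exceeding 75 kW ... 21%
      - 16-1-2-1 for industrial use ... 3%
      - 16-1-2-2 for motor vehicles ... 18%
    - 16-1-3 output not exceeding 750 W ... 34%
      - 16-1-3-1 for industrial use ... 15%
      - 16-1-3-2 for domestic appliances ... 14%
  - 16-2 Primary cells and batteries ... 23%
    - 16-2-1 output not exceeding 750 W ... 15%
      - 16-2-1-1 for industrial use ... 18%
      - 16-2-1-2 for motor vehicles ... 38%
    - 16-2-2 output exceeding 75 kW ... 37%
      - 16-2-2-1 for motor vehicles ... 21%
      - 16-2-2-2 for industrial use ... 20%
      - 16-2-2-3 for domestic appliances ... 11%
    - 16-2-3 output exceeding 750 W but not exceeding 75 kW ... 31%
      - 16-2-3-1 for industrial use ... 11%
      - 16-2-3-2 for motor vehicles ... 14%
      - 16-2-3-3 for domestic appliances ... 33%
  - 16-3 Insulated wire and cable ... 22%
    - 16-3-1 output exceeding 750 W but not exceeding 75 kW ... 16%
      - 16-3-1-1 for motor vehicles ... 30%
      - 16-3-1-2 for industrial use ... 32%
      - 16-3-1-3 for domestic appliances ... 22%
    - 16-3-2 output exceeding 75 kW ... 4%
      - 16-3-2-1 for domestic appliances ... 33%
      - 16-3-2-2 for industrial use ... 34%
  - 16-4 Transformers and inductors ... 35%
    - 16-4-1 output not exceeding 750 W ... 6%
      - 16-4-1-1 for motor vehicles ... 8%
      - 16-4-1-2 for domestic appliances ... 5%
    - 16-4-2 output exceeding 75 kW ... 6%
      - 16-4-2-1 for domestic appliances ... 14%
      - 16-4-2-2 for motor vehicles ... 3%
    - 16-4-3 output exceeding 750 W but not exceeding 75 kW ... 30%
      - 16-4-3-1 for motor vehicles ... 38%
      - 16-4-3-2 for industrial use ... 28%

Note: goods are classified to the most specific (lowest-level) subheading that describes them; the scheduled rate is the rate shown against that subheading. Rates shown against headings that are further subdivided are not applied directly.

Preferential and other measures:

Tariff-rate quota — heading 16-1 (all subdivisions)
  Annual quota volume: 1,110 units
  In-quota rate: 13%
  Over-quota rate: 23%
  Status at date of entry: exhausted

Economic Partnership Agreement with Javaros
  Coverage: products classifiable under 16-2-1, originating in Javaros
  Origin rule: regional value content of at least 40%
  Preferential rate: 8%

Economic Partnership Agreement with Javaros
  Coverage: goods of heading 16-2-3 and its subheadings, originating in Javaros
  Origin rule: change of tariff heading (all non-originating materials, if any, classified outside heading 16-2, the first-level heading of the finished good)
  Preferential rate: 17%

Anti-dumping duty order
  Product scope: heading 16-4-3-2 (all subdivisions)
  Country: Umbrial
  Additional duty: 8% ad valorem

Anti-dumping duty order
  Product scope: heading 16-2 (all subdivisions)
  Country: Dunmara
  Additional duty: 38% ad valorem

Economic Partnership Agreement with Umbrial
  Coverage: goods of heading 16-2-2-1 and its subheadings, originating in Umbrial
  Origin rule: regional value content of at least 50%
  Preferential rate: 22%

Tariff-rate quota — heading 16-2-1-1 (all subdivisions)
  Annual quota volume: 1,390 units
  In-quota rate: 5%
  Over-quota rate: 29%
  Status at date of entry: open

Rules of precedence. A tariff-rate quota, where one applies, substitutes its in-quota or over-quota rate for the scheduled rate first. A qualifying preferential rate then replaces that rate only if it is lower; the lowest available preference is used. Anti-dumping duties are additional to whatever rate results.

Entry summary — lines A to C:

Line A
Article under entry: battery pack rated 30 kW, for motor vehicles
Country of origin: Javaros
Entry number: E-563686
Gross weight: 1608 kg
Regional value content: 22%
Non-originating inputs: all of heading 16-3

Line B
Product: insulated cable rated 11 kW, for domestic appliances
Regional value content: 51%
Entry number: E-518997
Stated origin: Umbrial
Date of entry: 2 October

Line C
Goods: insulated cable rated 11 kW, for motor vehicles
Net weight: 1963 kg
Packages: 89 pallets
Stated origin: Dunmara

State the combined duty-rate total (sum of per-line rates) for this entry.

Line A: battery pack → 16-2; rated 30 kW → 16-2-3; for motor vehicles → 16-2-3-2. Scheduled 14%. Javaros agreement on 16-2-1: 16-2-3-2 not covered; Javaros agreement on 16-2-3: CTH met → 17% available; preference 17% not lower than 14% → no reduction. → 14%.
Line B: insulated cable → 16-3; rated 11 kW → 16-3-1; for domestic appliances → 16-3-1-3. Scheduled 22%. Umbrial agreement on 16-2-2-1: 16-3-1-3 not covered. → 22%.
Line C: insulated cable → 16-3; rated 11 kW → 16-3-1; for motor vehicles → 16-3-1-1. Scheduled 30%. No special measure applies. → 30%.
Sum: 14% + 22% + 30% = 66%.

66%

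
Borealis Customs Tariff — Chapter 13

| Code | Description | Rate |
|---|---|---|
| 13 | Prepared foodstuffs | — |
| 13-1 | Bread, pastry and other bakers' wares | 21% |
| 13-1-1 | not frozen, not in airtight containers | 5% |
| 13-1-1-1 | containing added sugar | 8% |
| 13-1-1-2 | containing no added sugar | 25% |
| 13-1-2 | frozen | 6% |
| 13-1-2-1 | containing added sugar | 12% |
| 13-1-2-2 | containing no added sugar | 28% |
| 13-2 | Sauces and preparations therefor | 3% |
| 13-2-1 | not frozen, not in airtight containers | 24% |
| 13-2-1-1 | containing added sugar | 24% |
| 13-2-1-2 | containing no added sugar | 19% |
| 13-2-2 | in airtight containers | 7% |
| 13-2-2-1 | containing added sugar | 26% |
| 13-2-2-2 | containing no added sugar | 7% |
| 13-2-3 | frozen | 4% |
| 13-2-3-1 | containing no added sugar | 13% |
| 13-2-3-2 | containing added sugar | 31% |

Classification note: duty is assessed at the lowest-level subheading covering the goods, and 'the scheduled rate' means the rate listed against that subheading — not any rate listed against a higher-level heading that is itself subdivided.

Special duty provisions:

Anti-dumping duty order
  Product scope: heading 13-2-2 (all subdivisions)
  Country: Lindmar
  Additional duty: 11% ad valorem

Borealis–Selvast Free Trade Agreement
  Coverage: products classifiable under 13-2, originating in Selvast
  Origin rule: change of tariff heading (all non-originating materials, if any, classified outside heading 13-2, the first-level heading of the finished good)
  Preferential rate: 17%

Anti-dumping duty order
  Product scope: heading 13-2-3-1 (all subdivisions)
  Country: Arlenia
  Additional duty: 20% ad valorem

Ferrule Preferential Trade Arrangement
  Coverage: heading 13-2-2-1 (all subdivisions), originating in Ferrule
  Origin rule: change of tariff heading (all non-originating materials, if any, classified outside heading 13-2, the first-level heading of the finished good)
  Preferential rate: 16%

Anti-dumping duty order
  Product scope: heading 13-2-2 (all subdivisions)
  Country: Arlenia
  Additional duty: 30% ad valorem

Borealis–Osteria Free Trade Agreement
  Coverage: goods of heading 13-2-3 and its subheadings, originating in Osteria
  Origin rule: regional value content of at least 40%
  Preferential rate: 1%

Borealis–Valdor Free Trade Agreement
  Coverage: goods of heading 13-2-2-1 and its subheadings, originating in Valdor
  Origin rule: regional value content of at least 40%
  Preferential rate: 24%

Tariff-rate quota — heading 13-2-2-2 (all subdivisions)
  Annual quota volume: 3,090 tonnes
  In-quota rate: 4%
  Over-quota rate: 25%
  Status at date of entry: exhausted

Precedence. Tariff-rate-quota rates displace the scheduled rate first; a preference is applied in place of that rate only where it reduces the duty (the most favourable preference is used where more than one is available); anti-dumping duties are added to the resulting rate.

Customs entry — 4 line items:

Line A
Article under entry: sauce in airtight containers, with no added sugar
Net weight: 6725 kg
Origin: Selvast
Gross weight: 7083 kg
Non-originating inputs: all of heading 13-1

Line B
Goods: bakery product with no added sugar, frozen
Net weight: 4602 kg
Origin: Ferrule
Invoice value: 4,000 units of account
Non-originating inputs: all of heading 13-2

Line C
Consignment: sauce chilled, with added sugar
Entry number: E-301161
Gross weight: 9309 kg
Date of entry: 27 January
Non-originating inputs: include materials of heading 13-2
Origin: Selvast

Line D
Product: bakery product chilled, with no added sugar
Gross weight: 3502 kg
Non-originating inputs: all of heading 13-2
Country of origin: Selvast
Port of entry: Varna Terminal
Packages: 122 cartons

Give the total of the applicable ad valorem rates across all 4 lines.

Line A: sauce → 13-2; in airtight containers → 13-2-2; with no added sugar → 13-2-2-2. Scheduled 7%. quota on 13-2-2-2 exhausted → over-quota 25%; Selvast agreement on 13-2: CTH met → 17% available; preferential 17%. → 17%.
Line B: bakery product → 13-1; frozen → 13-1-2; with no added sugar → 13-1-2-2. Scheduled 28%. Ferrule agreement on 13-2-2-1: 13-1-2-2 not covered. → 28%.
Line C: sauce → 13-2; chilled → 13-2-1; with added sugar → 13-2-1-1. Scheduled 24%. Selvast agreement on 13-2: CTH not met. → 24%.
Line D: bakery product → 13-1; chilled → 13-1-1; with no added sugar → 13-1-1-2. Scheduled 25%. Selvast agreement on 13-2: 13-1-1-2 not covered. → 25%.
Sum: 17% + 28% + 24% + 25% = 94%.

94%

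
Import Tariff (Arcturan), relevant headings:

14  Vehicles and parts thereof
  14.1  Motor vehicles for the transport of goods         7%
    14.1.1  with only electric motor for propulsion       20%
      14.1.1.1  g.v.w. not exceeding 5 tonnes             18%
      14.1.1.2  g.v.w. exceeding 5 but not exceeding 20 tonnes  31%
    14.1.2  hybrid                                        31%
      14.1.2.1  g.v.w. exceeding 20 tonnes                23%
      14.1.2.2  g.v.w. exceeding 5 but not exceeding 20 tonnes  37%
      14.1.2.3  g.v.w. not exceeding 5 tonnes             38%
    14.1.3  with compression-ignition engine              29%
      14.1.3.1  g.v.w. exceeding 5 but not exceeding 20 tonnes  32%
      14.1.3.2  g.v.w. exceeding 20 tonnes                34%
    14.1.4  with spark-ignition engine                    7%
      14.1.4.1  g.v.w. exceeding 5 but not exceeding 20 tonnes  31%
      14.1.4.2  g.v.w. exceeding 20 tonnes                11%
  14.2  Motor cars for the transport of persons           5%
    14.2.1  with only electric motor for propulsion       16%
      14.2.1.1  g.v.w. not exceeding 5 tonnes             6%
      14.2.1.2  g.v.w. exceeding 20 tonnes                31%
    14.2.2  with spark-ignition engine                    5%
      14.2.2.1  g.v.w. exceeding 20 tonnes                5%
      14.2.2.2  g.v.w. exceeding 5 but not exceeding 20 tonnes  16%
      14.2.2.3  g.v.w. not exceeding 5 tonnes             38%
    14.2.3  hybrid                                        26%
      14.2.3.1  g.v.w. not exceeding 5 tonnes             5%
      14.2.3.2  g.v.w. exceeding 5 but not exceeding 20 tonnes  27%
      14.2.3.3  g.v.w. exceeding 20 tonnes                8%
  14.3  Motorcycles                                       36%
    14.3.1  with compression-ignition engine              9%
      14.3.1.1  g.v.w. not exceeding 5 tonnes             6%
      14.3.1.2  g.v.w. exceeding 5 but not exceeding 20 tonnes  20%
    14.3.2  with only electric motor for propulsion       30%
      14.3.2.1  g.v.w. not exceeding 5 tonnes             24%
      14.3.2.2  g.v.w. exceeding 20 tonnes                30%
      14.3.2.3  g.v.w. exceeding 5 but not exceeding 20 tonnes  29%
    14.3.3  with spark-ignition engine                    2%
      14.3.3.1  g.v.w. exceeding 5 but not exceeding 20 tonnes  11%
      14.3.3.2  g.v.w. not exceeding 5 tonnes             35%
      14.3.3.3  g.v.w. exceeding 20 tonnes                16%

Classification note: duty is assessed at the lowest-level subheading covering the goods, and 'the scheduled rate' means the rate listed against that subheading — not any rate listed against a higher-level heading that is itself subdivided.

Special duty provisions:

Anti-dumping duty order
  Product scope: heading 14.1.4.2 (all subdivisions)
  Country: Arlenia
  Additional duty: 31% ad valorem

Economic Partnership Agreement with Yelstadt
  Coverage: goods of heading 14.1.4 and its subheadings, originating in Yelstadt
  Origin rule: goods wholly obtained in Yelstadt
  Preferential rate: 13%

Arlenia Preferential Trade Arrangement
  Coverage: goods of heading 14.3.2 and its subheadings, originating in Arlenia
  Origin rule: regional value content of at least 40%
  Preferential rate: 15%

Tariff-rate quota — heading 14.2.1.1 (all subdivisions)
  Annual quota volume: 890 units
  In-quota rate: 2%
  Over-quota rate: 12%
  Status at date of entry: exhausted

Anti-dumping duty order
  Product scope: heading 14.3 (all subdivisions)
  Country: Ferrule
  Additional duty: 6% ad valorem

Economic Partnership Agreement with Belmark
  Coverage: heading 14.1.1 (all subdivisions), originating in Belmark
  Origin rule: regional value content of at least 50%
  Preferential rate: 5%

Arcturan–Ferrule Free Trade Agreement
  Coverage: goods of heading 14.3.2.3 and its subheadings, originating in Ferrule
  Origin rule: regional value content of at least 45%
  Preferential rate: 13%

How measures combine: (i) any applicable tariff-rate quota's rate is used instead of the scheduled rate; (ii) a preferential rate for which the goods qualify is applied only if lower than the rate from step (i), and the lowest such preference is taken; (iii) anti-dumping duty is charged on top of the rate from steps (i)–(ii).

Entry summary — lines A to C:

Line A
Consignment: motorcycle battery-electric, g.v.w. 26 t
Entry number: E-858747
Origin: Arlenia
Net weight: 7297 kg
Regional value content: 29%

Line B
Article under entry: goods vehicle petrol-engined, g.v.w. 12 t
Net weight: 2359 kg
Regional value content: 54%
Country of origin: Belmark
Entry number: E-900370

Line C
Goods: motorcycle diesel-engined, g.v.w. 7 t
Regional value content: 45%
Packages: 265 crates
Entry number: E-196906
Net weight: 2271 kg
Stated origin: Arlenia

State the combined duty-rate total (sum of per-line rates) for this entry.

Line A: motorcycle → 14.3; battery-electric → 14.3.2; g.v.w. 26 t → 14.3.2.2. Scheduled 30%. Arlenia agreement on 14.3.2: RVC < 40%. → 30%.
Line B: goods vehicle → 14.1; petrol-engined → 14.1.4; g.v.w. 12 t → 14.1.4.1. Scheduled 31%. Belmark agreement on 14.1.1: 14.1.4.1 not covered. → 31%.
Line C: motorcycle → 14.3; diesel-engined → 14.3.1; g.v.w. 7 t → 14.3.1.2. Scheduled 20%. Arlenia agreement on 14.3.2: 14.3.1.2 not covered. → 20%.
Sum: 30% + 31% + 20% = 81%.

81%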